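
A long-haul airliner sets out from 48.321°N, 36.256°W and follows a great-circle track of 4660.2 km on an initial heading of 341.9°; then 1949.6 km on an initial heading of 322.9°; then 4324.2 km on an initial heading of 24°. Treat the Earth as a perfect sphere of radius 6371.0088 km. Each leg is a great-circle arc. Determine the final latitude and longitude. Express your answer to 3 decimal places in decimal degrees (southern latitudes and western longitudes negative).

Apply the spherical direct solution leg by leg, carrying full precision between legs.
Leg 1: from (48.321°, -36.256°), δ = 4660.2/6371.0088 = 0.731470 rad, θ = 341.9° → φ = 77.963°, λ = -120.572°.
Leg 2: from (77.963°, -120.572°), δ = 1949.6/6371.0088 = 0.306011 rad, θ = 322.9° → φ = 79.323°, λ = 138.180°.
Leg 3: from (79.323°, 138.180°), δ = 4324.2/6371.0088 = 0.678731 rad, θ = 24° → φ = 60.593°, λ = -73.156°.

latitude 60.593°, longitude -73.156°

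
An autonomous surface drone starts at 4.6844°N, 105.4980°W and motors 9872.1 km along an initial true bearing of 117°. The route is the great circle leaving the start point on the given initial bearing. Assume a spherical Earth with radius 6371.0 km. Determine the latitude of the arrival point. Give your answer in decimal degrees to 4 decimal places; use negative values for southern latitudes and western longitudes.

δ = 9872.1/6371 = 1.549537 rad (88.7819°).
Converting: φ₁ = 0.081758 rad, θ = 2.042035 rad.
Destination latitude: φ₂ = arcsin( sin φ₁ cos δ + cos φ₁ sin δ cos θ ) = arcsin(-0.450636) = -26.7845°.
Then Δλ = atan2(0.887830, 0.058060) = 1.505494 rad, from sin θ sin δ cos φ₁ over cos δ − sin φ₁ sin φ₂.
λ₂ = -105.4980° + 86.2585° = -19.2395°.

latitude -26.7845°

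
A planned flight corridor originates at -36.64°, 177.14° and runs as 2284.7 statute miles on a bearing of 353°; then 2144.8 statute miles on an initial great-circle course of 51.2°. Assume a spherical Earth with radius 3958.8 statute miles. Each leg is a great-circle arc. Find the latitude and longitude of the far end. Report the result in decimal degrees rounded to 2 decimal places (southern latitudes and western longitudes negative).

latitude 15.44°, longitude -162.04°

Apply the spherical direct solution leg by leg, carrying full precision between legs.
Leg 1: from (-36.64°, 177.14°), δ = 2284.7/3958.8 = 0.577119 rad, θ = 353° → φ = -3.76°, λ = 173.32°.
Leg 2: from (-3.76°, 173.32°), δ = 2144.8/3958.8 = 0.541780 rad, θ = 51.2° → φ = 15.44°, λ = -162.04°.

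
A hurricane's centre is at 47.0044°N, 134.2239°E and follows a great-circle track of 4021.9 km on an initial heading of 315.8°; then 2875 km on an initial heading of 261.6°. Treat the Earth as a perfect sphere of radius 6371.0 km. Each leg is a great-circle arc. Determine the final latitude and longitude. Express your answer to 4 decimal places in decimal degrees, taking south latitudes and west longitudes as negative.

latitude 49.5179°, longitude 32.9409°

Apply the spherical direct solution leg by leg, carrying full precision between legs.
Leg 1: from (47.0044°, 134.2239°), δ = 4021.9/6371 = 0.631282 rad, θ = 315.8° → φ = 61.5193°, λ = 74.5878°.
Leg 2: from (61.5193°, 74.5878°), δ = 2875/6371 = 0.451264 rad, θ = 261.6° → φ = 49.5179°, λ = 32.9409°.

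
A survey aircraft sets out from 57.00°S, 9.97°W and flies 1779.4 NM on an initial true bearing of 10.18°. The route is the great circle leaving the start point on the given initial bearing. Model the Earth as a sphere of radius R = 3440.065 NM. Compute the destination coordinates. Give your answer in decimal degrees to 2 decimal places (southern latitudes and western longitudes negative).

latitude -27.64°, longitude -4.31°

The arc subtends δ = 1779.4/3440.065 = 0.517258 rad at the centre.
With φ₁ = -57.00° = -0.994838 rad and θ = 10.18° = 0.177675 rad:
Applying the spherical law of cosines for sides, sin φ₂ = sin φ₁ cos δ + cos φ₁ sin δ cos θ = -0.463871, so φ₂ = -27.64°.
Δλ = atan2( sin θ sin δ cos φ₁ , cos δ − sin φ₁ sin φ₂ ) = atan2(0.047600, 0.480143) = 0.098815 rad = 5.66°.
λ₂ = -9.97° + 5.66° = -4.31°.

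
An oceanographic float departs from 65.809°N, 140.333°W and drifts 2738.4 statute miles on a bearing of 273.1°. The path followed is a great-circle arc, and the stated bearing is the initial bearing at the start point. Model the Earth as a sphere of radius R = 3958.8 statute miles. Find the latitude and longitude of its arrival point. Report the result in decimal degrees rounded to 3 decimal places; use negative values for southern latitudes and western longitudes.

latitude 45.779°, longitude 153.708°

Central angle δ = d/R = 0.691725 rad.
Start latitude φ₁ = 1.148584 rad; initial bearing θ = 4.766494 rad.
sin φ₂ = sin φ₁ cos δ + cos φ₁ sin δ cos θ = (0.912184)(0.770147) + (0.409780)(0.637866)(0.054079) = 0.716652
φ₂ = asin(0.716652) = 0.798989 rad = 45.779°.
Δλ = atan2( sin θ sin δ cos φ₁ , cos δ − sin φ₁ sin φ₂ ) = atan2(-0.261002, 0.116429) = -1.151205 rad = -65.959°.
λ₂ = -140.333° + -65.959° = -206.292°, normalized to (−180°, 180°] → 153.708°.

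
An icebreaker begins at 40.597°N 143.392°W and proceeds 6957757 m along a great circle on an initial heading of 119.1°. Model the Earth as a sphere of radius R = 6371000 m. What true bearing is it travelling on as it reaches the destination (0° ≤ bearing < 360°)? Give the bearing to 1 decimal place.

Central angle δ = d/R = 1.092098 rad.
Start latitude φ₁ = 0.708551 rad; initial bearing θ = 2.078687 rad.
sin φ₂ = sin φ₁ cos δ + cos φ₁ sin δ cos θ = (0.650734)(0.460624) + (0.759305)(0.887595)(-0.486335) = -0.028025
φ₂ = asin(-0.028025) = -0.028028 rad = -1.606°.
Then Δλ = atan2(0.588884, 0.478861) = 0.888078 rad, from sin θ sin δ cos φ₁ over cos δ − sin φ₁ sin φ₂.
Hence λ₂ = -143.392° + 50.883° = -92.509°.
The forward bearing on arrival equals the back-azimuth from the destination plus 180°.
Back-azimuth from P₂ (-1.6°, -92.5°) to P₁ (40.6°, -143.4°), with Δλ' = λ₁ − λ₂ = -50.9°: atan2( sin Δλ' cos φ₁ , cos φ₂ sin φ₁ − sin φ₂ cos φ₁ cos Δλ' ) = 318.4°.
Final bearing = (318.4° + 180°) mod 360° = 138.4°.

final bearing 138.4°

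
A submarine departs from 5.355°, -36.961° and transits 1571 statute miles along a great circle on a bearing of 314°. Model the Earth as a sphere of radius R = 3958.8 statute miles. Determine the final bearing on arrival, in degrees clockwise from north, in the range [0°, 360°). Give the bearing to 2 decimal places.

Angular distance δ = d/R = 1571 / 3958.8 = 0.396837 rad.
Converting: φ₁ = 0.093462 rad, θ = 5.480334 rad.
Destination latitude: φ₂ = arcsin( sin φ₁ cos δ + cos φ₁ sin δ cos θ ) = arcsin(0.353390) = 20.695°.
For the longitude increment, Δλ = atan2( sin θ sin δ cos φ₁, cos δ − sin φ₁ sin φ₂ ) = atan2(-0.276814, 0.889307) = -17.290°.
λ₂ = λ₁ + Δλ = -54.251°.
The forward bearing on arrival equals the back-azimuth from the destination plus 180°.
Back-azimuth from P₂ (20.69°, -54.25°) to P₁ (5.36°, -36.96°), with Δλ' = λ₁ − λ₂ = 17.29°: atan2( sin Δλ' cos φ₁ , cos φ₂ sin φ₁ − sin φ₂ cos φ₁ cos Δλ' ) = 130.04°.
Final bearing = (130.04° + 180°) mod 360° = 310.04°.

final bearing 310.04°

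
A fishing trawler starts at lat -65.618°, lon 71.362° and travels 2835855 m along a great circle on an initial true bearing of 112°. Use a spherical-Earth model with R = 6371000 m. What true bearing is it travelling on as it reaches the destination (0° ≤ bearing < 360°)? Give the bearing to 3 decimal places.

The arc subtends δ = 2835855/6371000 = 0.445119 rad at the centre.
With φ₁ = -65.618° = -1.145250 rad and θ = 112° = 1.954769 rad:
Destination latitude: φ₂ = arcsin( sin φ₁ cos δ + cos φ₁ sin δ cos θ ) = arcsin(-0.888648) = -62.704°.
For the longitude increment, Δλ = atan2( sin θ sin δ cos φ₁, cos δ − sin φ₁ sin φ₂ ) = atan2(0.164803, 0.093167) = 60.519°.
Hence λ₂ = 71.362° + 60.519° = 131.881°.
The forward bearing on arrival equals the back-azimuth from the destination plus 180°.
Back-azimuth from P₂ (-62.704°, 131.881°) to P₁ (-65.618°, 71.362°), with Δλ' = λ₁ − λ₂ = -60.519°: atan2( sin Δλ' cos φ₁ , cos φ₂ sin φ₁ − sin φ₂ cos φ₁ cos Δλ' ) = 236.578°.
Final bearing = (236.578° + 180°) mod 360° = 56.578°.

final bearing 56.578°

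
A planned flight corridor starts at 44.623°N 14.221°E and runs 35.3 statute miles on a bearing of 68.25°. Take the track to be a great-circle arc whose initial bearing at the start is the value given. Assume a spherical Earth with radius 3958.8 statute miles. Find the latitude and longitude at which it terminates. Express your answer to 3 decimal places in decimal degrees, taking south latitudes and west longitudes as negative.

The arc subtends δ = 35.3/3958.8 = 0.008917 rad at the centre.
Converting: φ₁ = 0.778818 rad, θ = 1.191187 rad.
Applying the spherical law of cosines for sides, sin φ₂ = sin φ₁ cos δ + cos φ₁ sin δ cos θ = 0.704763, so φ₂ = 44.810°.
Then Δλ = atan2(0.005895, 0.504908) = 0.011674 rad, from sin θ sin δ cos φ₁ over cos δ − sin φ₁ sin φ₂.
Hence λ₂ = 14.221° + 0.669° = 14.890°.

latitude 44.810°, longitude 14.890°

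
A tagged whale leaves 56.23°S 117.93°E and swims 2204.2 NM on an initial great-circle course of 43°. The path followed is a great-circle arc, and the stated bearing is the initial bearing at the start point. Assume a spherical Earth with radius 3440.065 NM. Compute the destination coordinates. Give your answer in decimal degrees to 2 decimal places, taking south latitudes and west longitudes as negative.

latitude -25.05°, longitude 144.67°

The arc subtends δ = 2204.2/3440.065 = 0.640744 rad at the centre.
With φ₁ = -56.23° = -0.981399 rad and θ = 43° = 0.750492 rad:
Destination latitude: φ₂ = arcsin( sin φ₁ cos δ + cos φ₁ sin δ cos θ ) = arcsin(-0.423373) = -25.05°.
Then Δλ = atan2(0.226620, 0.449712) = 0.466781 rad, from sin θ sin δ cos φ₁ over cos δ − sin φ₁ sin φ₂.
Hence λ₂ = 117.93° + 26.74° = 144.67°.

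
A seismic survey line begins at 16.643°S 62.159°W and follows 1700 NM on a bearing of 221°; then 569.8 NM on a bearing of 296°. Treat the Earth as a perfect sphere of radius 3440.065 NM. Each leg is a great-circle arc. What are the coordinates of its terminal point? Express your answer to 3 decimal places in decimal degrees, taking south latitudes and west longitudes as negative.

Apply the spherical direct solution leg by leg, carrying full precision between legs.
Leg 1: from (-16.643°, -62.159°), δ = 1700/3440.065 = 0.494177 rad, θ = 221° → φ = -36.520°, λ = -84.940°.
Leg 2: from (-36.520°, -84.940°), δ = 569.8/3440.065 = 0.165636 rad, θ = 296° → φ = -31.930°, λ = -94.996°.

latitude -31.930°, longitude -94.996°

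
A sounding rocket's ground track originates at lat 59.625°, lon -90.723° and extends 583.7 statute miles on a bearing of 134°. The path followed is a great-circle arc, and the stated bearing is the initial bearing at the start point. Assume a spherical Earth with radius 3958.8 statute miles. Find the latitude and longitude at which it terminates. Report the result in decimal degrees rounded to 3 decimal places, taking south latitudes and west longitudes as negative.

latitude 53.299°, longitude -80.538°

Angular distance δ = d/R = 583.7 / 3958.8 = 0.147444 rad.
Start latitude φ₁ = 1.040653 rad; initial bearing θ = 2.338741 rad.
sin φ₂ = sin φ₁ cos δ + cos φ₁ sin δ cos θ = (0.862734)(0.989150) + (0.505657)(0.146910)(-0.694658) = 0.801770
φ₂ = asin(0.801770) = 0.930251 rad = 53.299°.
Then Δλ = atan2(0.053437, 0.297435) = 0.177763 rad, from sin θ sin δ cos φ₁ over cos δ − sin φ₁ sin φ₂.
λ₂ = λ₁ + Δλ = -80.538°.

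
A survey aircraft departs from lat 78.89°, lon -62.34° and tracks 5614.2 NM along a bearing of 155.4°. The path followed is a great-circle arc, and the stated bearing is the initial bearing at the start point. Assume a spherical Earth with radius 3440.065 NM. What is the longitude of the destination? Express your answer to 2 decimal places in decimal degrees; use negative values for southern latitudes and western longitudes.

δ = 5614.2/3440.065 = 1.632004 rad (93.5069°).
Converting: φ₁ = 1.376890 rad, θ = 2.712242 rad.
sin φ₂ = sin φ₁ cos δ + cos φ₁ sin δ cos θ = (0.981259)(-0.061170) + (0.192693)(0.998127)(-0.909236) = -0.234899
φ₂ = asin(-0.234899) = -0.237114 rad = -13.59°.
Δλ = atan2( sin θ sin δ cos φ₁ , cos δ − sin φ₁ sin φ₂ ) = atan2(0.080064, 0.169327) = 0.441683 rad = 25.31°.
Hence λ₂ = -62.34° + 25.31° = -37.03°.

longitude -37.03°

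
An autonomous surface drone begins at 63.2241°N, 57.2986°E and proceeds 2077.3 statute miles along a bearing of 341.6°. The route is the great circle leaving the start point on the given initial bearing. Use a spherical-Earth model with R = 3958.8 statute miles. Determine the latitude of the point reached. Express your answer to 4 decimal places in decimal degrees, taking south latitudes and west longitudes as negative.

latitude 80.6855°

δ = 2077.3/3958.8 = 0.524730 rad (30.0648°).
With φ₁ = 63.2241° = 1.103469 rad and θ = 341.6° = 5.962045 rad:
Applying the spherical law of cosines for sides, sin φ₂ = sin φ₁ cos δ + cos φ₁ sin δ cos θ = 0.986815, so φ₂ = 80.6855°.
Δλ = atan2( sin θ sin δ cos φ₁ , cos δ − sin φ₁ sin φ₂ ) = atan2(-0.071239, -0.015544) = -1.785629 rad = -102.3090°.
Hence λ₂ = 57.2986° + -102.3090° = -45.0104°.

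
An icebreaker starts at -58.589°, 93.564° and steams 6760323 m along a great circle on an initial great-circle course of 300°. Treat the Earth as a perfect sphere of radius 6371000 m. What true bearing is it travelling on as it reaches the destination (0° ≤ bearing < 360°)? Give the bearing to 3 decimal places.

final bearing 332.637°

Central angle δ = d/R = 1.061109 rad.
With φ₁ = -58.589° = -1.022571 rad and θ = 300° = 5.235988 rad:
Applying the spherical law of cosines for sides, sin φ₂ = sin φ₁ cos δ + cos φ₁ sin δ cos θ = -0.188937, so φ₂ = -10.891°.
For the longitude increment, Δλ = atan2( sin θ sin δ cos φ₁, cos δ − sin φ₁ sin φ₂ ) = atan2(-0.393982, 0.326656) = -50.337°.
λ₂ = 93.564° + -50.337° = 43.227°.
The forward bearing on arrival equals the back-azimuth from the destination plus 180°.
Back-azimuth from P₂ (-10.891°, 43.227°) to P₁ (-58.589°, 93.564°), with Δλ' = λ₁ − λ₂ = 50.337°: atan2( sin Δλ' cos φ₁ , cos φ₂ sin φ₁ − sin φ₂ cos φ₁ cos Δλ' ) = 152.637°.
Final bearing = (152.637° + 180°) mod 360° = 332.637°.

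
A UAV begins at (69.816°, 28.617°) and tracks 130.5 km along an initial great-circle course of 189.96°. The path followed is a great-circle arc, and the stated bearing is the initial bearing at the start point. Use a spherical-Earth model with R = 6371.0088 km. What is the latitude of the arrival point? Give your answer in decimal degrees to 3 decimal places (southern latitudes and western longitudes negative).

latitude 68.659°

Central angle δ = d/R = 0.020483 rad.
Start latitude φ₁ = 1.218519 rad; initial bearing θ = 3.315427 rad.
Applying the spherical law of cosines for sides, sin φ₂ = sin φ₁ cos δ + cos φ₁ sin δ cos θ = 0.931432, so φ₂ = 68.659°.
For the longitude increment, Δλ = atan2( sin θ sin δ cos φ₁, cos δ − sin φ₁ sin φ₂ ) = atan2(-0.001222, 0.125558) = -0.558°.
λ₂ = 28.617° + -0.558° = 28.059°.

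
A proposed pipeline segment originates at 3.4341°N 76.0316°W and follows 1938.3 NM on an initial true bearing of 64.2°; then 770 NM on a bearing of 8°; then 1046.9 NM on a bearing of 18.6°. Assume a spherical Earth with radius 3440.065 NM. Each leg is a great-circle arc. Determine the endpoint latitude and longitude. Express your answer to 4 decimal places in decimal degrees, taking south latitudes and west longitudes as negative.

Apply the spherical direct solution leg by leg, carrying full precision between legs.
Leg 1: from (3.4341°, -76.0316°), δ = 1938.3/3440.065 = 0.563449 rad, θ = 64.2° → φ = 16.4204°, λ = -45.9448°.
Leg 2: from (16.4204°, -45.9448°), δ = 770/3440.065 = 0.223833 rad, θ = 8° → φ = 29.1091°, λ = -43.9185°.
Leg 3: from (29.1091°, -43.9185°), δ = 1046.9/3440.065 = 0.304326 rad, θ = 18.6° → φ = 45.4181°, λ = -36.0927°.

latitude 45.4181°, longitude -36.0927°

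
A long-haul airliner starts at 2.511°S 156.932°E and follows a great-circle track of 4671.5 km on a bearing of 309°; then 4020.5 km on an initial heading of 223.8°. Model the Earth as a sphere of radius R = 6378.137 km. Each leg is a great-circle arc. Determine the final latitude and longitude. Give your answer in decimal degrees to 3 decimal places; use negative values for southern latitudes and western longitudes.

latitude -4.522°, longitude 98.457°

Apply the spherical direct solution leg by leg, carrying full precision between legs.
Leg 1: from (-2.511°, 156.932°), δ = 4671.5/6378.137 = 0.732424 rad, θ = 309° → φ = 22.820°, λ = 122.614°.
Leg 2: from (22.820°, 122.614°), δ = 4020.5/6378.137 = 0.630356 rad, θ = 223.8° → φ = -4.522°, λ = 98.457°.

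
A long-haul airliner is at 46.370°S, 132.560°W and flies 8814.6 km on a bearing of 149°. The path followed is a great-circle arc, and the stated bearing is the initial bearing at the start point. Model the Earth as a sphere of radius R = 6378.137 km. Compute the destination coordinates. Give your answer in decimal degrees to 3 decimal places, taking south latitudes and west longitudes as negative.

latitude -45.789°, longitude 0.930°

Angular distance δ = d/R = 8814.6 / 6378.137 = 1.382002 rad.
Converting: φ₁ = -0.809309 rad, θ = 2.600541 rad.
Applying the spherical law of cosines for sides, sin φ₂ = sin φ₁ cos δ + cos φ₁ sin δ cos θ = -0.716776, so φ₂ = -45.789°.
Δλ = atan2( sin θ sin δ cos φ₁ , cos δ − sin φ₁ sin φ₂ ) = atan2(0.349061, -0.331136) = 2.329847 rad = 133.490°.
Hence λ₂ = -132.560° + 133.490° = 0.930°.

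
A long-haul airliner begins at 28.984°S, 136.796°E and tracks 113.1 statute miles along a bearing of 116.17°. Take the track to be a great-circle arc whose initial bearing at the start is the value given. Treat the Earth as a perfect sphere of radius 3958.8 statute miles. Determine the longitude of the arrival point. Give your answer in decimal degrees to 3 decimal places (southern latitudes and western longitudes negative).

longitude 138.487°

δ = 113.1/3958.8 = 0.028569 rad (1.6369°).
Converting: φ₁ = -0.505866 rad, θ = 2.027549 rad.
Destination latitude: φ₂ = arcsin( sin φ₁ cos δ + cos φ₁ sin δ cos θ ) = arcsin(-0.495388) = -29.695°.
For the longitude increment, Δλ = atan2( sin θ sin δ cos φ₁, cos δ − sin φ₁ sin φ₂ ) = atan2(0.022426, 0.759544) = 1.691°.
λ₂ = 136.796° + 1.691° = 138.487°.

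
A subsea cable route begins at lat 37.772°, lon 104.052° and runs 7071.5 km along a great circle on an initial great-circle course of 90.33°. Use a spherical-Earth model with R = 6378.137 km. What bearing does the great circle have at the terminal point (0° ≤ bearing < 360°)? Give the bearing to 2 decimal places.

final bearing 124.85°

Central angle δ = d/R = 1.108709 rad.
With φ₁ = 37.772° = 0.659246 rad and θ = 90.33° = 1.576556 rad:
Destination latitude: φ₂ = arcsin( sin φ₁ cos δ + cos φ₁ sin δ cos θ ) = arcsin(0.268997) = 15.605°.
Δλ = atan2( sin θ sin δ cos φ₁ , cos δ − sin φ₁ sin φ₂ ) = atan2(0.707543, 0.281051) = 1.192688 rad = 68.336°.
λ₂ = λ₁ + Δλ = 172.388°.
The forward bearing on arrival equals the back-azimuth from the destination plus 180°.
Back-azimuth from P₂ (15.60°, 172.39°) to P₁ (37.77°, 104.05°), with Δλ' = λ₁ − λ₂ = -68.34°: atan2( sin Δλ' cos φ₁ , cos φ₂ sin φ₁ − sin φ₂ cos φ₁ cos Δλ' ) = 304.85°.
Final bearing = (304.85° + 180°) mod 360° = 124.85°.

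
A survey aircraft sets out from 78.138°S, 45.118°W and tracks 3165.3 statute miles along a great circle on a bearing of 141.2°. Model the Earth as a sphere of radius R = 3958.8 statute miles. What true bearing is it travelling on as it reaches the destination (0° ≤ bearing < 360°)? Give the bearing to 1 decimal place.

Angular distance δ = d/R = 3165.3 / 3958.8 = 0.799560 rad.
With φ₁ = -78.138° = -1.363765 rad and θ = 141.2° = 2.464405 rad:
Destination latitude: φ₂ = arcsin( sin φ₁ cos δ + cos φ₁ sin δ cos θ ) = arcsin(-0.797007) = -52.845°.
Then Δλ = atan2(0.092357, -0.082965) = 2.302675 rad, from sin θ sin δ cos φ₁ over cos δ − sin φ₁ sin φ₂.
Hence λ₂ = -45.118° + 131.934° = 86.816°.
The forward bearing on arrival equals the back-azimuth from the destination plus 180°.
Back-azimuth from P₂ (-52.8°, 86.8°) to P₁ (-78.1°, -45.1°), with Δλ' = λ₁ − λ₂ = -131.9°: atan2( sin Δλ' cos φ₁ , cos φ₂ sin φ₁ − sin φ₂ cos φ₁ cos Δλ' ) = 192.3°.
Final bearing = (192.3° + 180°) mod 360° = 12.3°.

final bearing 12.3°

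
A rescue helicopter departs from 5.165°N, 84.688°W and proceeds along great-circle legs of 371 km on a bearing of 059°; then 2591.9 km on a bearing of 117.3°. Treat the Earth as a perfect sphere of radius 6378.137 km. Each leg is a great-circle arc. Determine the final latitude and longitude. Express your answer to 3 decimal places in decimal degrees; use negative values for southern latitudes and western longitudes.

Apply the spherical direct solution leg by leg, carrying full precision between legs.
Leg 1: from (5.165°, -84.688°), δ = 371/6378.137 = 0.058167 rad, θ = 59° → φ = 6.874°, λ = -81.811°.
Leg 2: from (6.874°, -81.811°), δ = 2591.9/6378.137 = 0.406373 rad, θ = 117.3° → φ = -4.017°, λ = -61.194°.

latitude -4.017°, longitude -61.194°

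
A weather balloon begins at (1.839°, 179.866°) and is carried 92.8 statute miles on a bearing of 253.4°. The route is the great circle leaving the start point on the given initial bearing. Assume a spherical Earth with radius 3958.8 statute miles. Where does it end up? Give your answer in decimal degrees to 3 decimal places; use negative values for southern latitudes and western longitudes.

latitude 1.455°, longitude 178.578°

Central angle δ = d/R = 0.023441 rad.
Converting: φ₁ = 0.032097 rad, θ = 4.422664 rad.
Destination latitude: φ₂ = arcsin( sin φ₁ cos δ + cos φ₁ sin δ cos θ ) = arcsin(0.025389) = 1.455°.
Then Δλ = atan2(-0.022451, 0.998910) = -0.022472 rad, from sin θ sin δ cos φ₁ over cos δ − sin φ₁ sin φ₂.
Hence λ₂ = 179.866° + -1.288° = 178.578°.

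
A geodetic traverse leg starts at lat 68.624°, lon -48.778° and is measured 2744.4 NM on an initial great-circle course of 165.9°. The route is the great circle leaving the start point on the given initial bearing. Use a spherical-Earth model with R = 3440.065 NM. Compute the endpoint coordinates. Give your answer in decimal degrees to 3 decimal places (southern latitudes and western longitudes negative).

Angular distance δ = d/R = 2744.4 / 3440.065 = 0.797776 rad.
Start latitude φ₁ = 1.197715 rad; initial bearing θ = 2.895501 rad.
Applying the spherical law of cosines for sides, sin φ₂ = sin φ₁ cos δ + cos φ₁ sin δ cos θ = 0.397223, so φ₂ = 23.405°.
Then Δλ = atan2(0.063559, 0.328403) = 0.191177 rad, from sin θ sin δ cos φ₁ over cos δ − sin φ₁ sin φ₂.
λ₂ = λ₁ + Δλ = -37.824°.

latitude 23.405°, longitude -37.824°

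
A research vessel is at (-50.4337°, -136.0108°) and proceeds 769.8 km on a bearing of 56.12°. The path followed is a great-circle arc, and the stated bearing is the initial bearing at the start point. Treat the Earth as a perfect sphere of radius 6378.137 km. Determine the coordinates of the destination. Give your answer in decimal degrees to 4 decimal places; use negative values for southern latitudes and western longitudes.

latitude -46.2636°, longitude -127.6976°

δ = 769.8/6378.137 = 0.120694 rad (6.9152°).
With φ₁ = -50.4337° = -0.880234 rad and θ = 56.12° = 0.979479 rad:
Applying the spherical law of cosines for sides, sin φ₂ = sin φ₁ cos δ + cos φ₁ sin δ cos θ = -0.722528, so φ₂ = -46.2636°.
Then Δλ = atan2(0.063670, 0.435737) = 0.145093 rad, from sin θ sin δ cos φ₁ over cos δ − sin φ₁ sin φ₂.
λ₂ = -136.0108° + 8.3132° = -127.6976°.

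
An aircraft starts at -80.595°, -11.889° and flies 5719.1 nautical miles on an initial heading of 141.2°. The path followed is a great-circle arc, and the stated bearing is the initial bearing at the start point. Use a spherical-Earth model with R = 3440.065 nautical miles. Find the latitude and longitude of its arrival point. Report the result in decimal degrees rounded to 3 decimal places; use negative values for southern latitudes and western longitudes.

Angular distance δ = d/R = 5719.1 / 3440.065 = 1.662498 rad.
Start latitude φ₁ = -1.406648 rad; initial bearing θ = 2.464405 rad.
Applying the spherical law of cosines for sides, sin φ₂ = sin φ₁ cos δ + cos φ₁ sin δ cos θ = -0.036476, so φ₂ = -2.090°.
For the longitude increment, Δλ = atan2( sin θ sin δ cos φ₁, cos δ − sin φ₁ sin φ₂ ) = atan2(0.101964, -0.127559) = 141.363°.
λ₂ = -11.889° + 141.363° = 129.474°.

latitude -2.090°, longitude 129.474°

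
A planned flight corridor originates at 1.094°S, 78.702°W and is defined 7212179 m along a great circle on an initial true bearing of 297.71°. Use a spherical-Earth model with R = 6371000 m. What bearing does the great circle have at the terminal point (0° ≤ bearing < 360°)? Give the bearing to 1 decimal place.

final bearing 283.6°

Angular distance δ = d/R = 7212179 / 6371000 = 1.132032 rad.
With φ₁ = -1.094° = -0.019094 rad and θ = 297.71° = 5.196020 rad:
sin φ₂ = sin φ₁ cos δ + cos φ₁ sin δ cos θ = (-0.019093)(0.424821) + (0.999818)(0.905278)(0.464997) = 0.412763
φ₂ = asin(0.412763) = 0.425486 rad = 24.379°.
Then Δλ = atan2(-0.801307, 0.432701) = -1.075667 rad, from sin θ sin δ cos φ₁ over cos δ − sin φ₁ sin φ₂.
λ₂ = λ₁ + Δλ = -140.333°.
The forward bearing on arrival equals the back-azimuth from the destination plus 180°.
Back-azimuth from P₂ (24.4°, -140.3°) to P₁ (-1.1°, -78.7°), with Δλ' = λ₁ − λ₂ = 61.6°: atan2( sin Δλ' cos φ₁ , cos φ₂ sin φ₁ − sin φ₂ cos φ₁ cos Δλ' ) = 103.6°.
Final bearing = (103.6° + 180°) mod 360° = 283.6°.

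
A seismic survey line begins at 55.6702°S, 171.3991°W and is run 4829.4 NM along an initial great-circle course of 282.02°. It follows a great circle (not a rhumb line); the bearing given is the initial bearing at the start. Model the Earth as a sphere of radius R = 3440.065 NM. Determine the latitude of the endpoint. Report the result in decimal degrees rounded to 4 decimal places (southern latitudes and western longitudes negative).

δ = 4829.4/3440.065 = 1.403869 rad (80.4358°).
Start latitude φ₁ = -0.971628 rad; initial bearing θ = 4.922178 rad.
Applying the spherical law of cosines for sides, sin φ₂ = sin φ₁ cos δ + cos φ₁ sin δ cos θ = -0.021397, so φ₂ = -1.2261°.
Δλ = atan2( sin θ sin δ cos φ₁ , cos δ − sin φ₁ sin φ₂ ) = atan2(-0.543924, 0.148483) = -1.304304 rad = -74.7311°.
λ₂ = -171.3991° + -74.7311° = -246.1302°, normalized to (−180°, 180°] → 113.8698°.

latitude -1.2261°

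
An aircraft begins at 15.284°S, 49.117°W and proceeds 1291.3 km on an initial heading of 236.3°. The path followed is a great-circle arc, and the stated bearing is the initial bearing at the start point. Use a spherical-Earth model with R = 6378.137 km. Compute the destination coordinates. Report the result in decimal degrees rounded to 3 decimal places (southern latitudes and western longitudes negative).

latitude -21.459°, longitude -59.472°

Angular distance δ = d/R = 1291.3 / 6378.137 = 0.202457 rad.
Start latitude φ₁ = -0.266756 rad; initial bearing θ = 4.124213 rad.
Destination latitude: φ₂ = arcsin( sin φ₁ cos δ + cos φ₁ sin δ cos θ ) = arcsin(-0.365840) = -21.459°.
Then Δλ = atan2(-0.161370, 0.883139) = -0.180730 rad, from sin θ sin δ cos φ₁ over cos δ − sin φ₁ sin φ₂.
λ₂ = -49.117° + -10.355° = -59.472°.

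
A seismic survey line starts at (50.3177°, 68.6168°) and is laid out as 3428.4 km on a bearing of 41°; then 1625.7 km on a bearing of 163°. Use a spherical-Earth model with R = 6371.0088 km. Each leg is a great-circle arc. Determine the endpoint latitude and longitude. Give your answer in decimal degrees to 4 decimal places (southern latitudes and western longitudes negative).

Apply the spherical direct solution leg by leg, carrying full precision between legs.
Leg 1: from (50.3177°, 68.6168°), δ = 3428.4/6371.0088 = 0.538125 rad, θ = 41° → φ = 65.2058°, λ = 121.9202°.
Leg 2: from (65.2058°, 121.9202°), δ = 1625.7/6371.0088 = 0.255172 rad, θ = 163° → φ = 51.0048°, λ = 128.6553°.

latitude 51.0048°, longitude 128.6553°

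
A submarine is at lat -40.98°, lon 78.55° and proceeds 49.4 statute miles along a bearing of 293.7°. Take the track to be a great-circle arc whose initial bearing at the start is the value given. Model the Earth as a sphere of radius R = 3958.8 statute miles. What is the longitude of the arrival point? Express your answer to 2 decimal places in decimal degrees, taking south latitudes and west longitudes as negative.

longitude 77.69°

Angular distance δ = d/R = 49.4 / 3958.8 = 0.012479 rad.
Start latitude φ₁ = -0.715236 rad; initial bearing θ = 5.126032 rad.
sin φ₂ = sin φ₁ cos δ + cos φ₁ sin δ cos θ = (-0.655796)(0.999922) + (0.754939)(0.012478)(0.401948) = -0.651958
φ₂ = asin(-0.651958) = -0.710164 rad = -40.69°.
Δλ = atan2( sin θ sin δ cos φ₁ , cos δ − sin φ₁ sin φ₂ ) = atan2(-0.008626, 0.572371) = -0.015069 rad = -0.86°.
Hence λ₂ = 78.55° + -0.86° = 77.69°.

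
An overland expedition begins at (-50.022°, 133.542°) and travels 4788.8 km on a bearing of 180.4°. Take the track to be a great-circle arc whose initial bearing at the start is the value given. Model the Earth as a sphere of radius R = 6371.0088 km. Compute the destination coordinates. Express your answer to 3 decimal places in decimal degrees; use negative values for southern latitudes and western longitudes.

latitude -86.900°, longitude -41.401°

Central angle δ = d/R = 0.751655 rad.
Converting: φ₁ = -0.873049 rad, θ = 3.148574 rad.
Applying the spherical law of cosines for sides, sin φ₂ = sin φ₁ cos δ + cos φ₁ sin δ cos θ = -0.998537, so φ₂ = -86.900°.
Δλ = atan2( sin θ sin δ cos φ₁ , cos δ − sin φ₁ sin φ₂ ) = atan2(-0.003063, -0.034610) = -3.053326 rad = -174.943°.
λ₂ = 133.542° + -174.943° = -41.401°.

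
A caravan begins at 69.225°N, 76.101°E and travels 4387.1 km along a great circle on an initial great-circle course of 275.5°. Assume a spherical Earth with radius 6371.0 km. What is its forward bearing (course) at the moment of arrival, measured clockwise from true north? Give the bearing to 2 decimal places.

Angular distance δ = d/R = 4387.1 / 6371 = 0.688605 rad.
Start latitude φ₁ = 1.208204 rad; initial bearing θ = 4.808382 rad.
sin φ₂ = sin φ₁ cos δ + cos φ₁ sin δ cos θ = (0.934981)(0.772133) + (0.354699)(0.635460)(0.095846) = 0.743533
φ₂ = asin(0.743533) = 0.838339 rad = 48.033°.
Δλ = atan2( sin θ sin δ cos φ₁ , cos δ − sin φ₁ sin φ₂ ) = atan2(-0.224359, 0.076944) = -1.240414 rad = -71.071°.
λ₂ = λ₁ + Δλ = 5.030°.
The forward bearing on arrival equals the back-azimuth from the destination plus 180°.
Back-azimuth from P₂ (48.03°, 5.03°) to P₁ (69.22°, 76.10°), with Δλ' = λ₁ − λ₂ = 71.07°: atan2( sin Δλ' cos φ₁ , cos φ₂ sin φ₁ − sin φ₂ cos φ₁ cos Δλ' ) = 31.87°.
Final bearing = (31.87° + 180°) mod 360° = 211.87°.

final bearing 211.87°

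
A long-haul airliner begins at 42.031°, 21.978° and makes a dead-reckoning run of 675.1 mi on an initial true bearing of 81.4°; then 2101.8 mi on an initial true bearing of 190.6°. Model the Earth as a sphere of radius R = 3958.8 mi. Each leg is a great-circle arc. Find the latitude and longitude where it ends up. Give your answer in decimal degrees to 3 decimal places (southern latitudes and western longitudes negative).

latitude 12.693°, longitude 29.706°

Apply the spherical direct solution leg by leg, carrying full precision between legs.
Leg 1: from (42.031°, 21.978°), δ = 675.1/3958.8 = 0.170531 rad, θ = 81.4° → φ = 42.740°, λ = 35.185°.
Leg 2: from (42.740°, 35.185°), δ = 2101.8/3958.8 = 0.530918 rad, θ = 190.6° → φ = 12.693°, λ = 29.706°.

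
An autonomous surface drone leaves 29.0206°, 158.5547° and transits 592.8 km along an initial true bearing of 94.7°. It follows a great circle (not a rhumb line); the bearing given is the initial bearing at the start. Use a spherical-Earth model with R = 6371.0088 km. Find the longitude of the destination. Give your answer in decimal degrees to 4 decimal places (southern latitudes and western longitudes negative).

The arc subtends δ = 592.8/6371.0088 = 0.093046 rad at the centre.
Converting: φ₁ = 0.506505 rad, θ = 1.652827 rad.
sin φ₂ = sin φ₁ cos δ + cos φ₁ sin δ cos θ = (0.485124)(0.995674) + (0.874445)(0.092912)(-0.081939) = 0.476368
φ₂ = asin(0.476368) = 0.496520 rad = 28.4485°.
Δλ = atan2( sin θ sin δ cos φ₁ , cos δ − sin φ₁ sin φ₂ ) = atan2(0.080974, 0.764577) = 0.105513 rad = 6.0455°.
Hence λ₂ = 158.5547° + 6.0455° = 164.6002°.

longitude 164.6002°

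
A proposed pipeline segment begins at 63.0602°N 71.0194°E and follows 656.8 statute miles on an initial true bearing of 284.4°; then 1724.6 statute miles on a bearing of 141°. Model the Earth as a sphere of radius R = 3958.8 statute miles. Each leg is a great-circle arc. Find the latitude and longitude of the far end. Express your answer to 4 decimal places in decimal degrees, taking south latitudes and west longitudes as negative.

latitude 42.0358°, longitude 70.6668°

Apply the spherical direct solution leg by leg, carrying full precision between legs.
Leg 1: from (63.0602°, 71.0194°), δ = 656.8/3958.8 = 0.165909 rad, θ = 284.4° → φ = 63.8768°, λ = 49.7167°.
Leg 2: from (63.8768°, 49.7167°), δ = 1724.6/3958.8 = 0.435637 rad, θ = 141° → φ = 42.0358°, λ = 70.6668°.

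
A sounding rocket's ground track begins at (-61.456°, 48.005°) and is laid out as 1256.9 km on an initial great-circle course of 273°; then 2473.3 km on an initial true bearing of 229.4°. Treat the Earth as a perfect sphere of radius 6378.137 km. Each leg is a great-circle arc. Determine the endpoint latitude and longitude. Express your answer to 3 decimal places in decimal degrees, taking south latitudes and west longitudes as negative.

Apply the spherical direct solution leg by leg, carrying full precision between legs.
Leg 1: from (-61.456°, 48.005°), δ = 1256.9/6378.137 = 0.197064 rad, θ = 273° → φ = -58.932°, λ = 25.741°.
Leg 2: from (-58.932°, 25.741°), δ = 2473.3/6378.137 = 0.387778 rad, θ = 229.4° → φ = -66.918°, λ = -21.341°.

latitude -66.918°, longitude -21.341°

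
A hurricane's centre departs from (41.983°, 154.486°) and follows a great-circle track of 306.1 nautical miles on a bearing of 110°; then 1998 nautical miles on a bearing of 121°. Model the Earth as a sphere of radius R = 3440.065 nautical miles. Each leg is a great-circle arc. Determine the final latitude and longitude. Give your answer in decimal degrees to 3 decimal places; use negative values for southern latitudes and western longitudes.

latitude 18.775°, longitude -169.464°

Apply the spherical direct solution leg by leg, carrying full precision between legs.
Leg 1: from (41.983°, 154.486°), δ = 306.1/3440.065 = 0.088981 rad, θ = 110° → φ = 40.066°, λ = 160.750°.
Leg 2: from (40.066°, 160.750°), δ = 1998/3440.065 = 0.580803 rad, θ = 121° → φ = 18.775°, λ = -169.464°.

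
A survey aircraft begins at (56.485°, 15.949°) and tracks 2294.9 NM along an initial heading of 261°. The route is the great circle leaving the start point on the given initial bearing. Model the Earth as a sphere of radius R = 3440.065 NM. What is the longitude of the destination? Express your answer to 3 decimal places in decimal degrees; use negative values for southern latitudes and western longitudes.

δ = 2294.9/3440.065 = 0.667109 rad (38.2226°).
Converting: φ₁ = 0.985849 rad, θ = 4.555309 rad.
Destination latitude: φ₂ = arcsin( sin φ₁ cos δ + cos φ₁ sin δ cos θ ) = arcsin(0.601556) = 36.981°.
Δλ = atan2( sin θ sin δ cos φ₁ , cos δ − sin φ₁ sin φ₂ ) = atan2(-0.337422, 0.284071) = -0.871031 rad = -49.906°.
Hence λ₂ = 15.949° + -49.906° = -33.957°.

longitude -33.957°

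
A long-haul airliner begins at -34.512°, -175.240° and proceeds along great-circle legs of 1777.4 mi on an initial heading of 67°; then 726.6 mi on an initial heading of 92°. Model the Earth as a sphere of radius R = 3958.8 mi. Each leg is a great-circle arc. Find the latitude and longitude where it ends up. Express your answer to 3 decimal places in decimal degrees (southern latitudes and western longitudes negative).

Apply the spherical direct solution leg by leg, carrying full precision between legs.
Leg 1: from (-34.512°, -175.240°), δ = 1777.4/3958.8 = 0.448974 rad, θ = 67° → φ = -21.758°, λ = -149.761°.
Leg 2: from (-21.758°, -149.761°), δ = 726.6/3958.8 = 0.183540 rad, θ = 92° → φ = -21.738°, λ = -138.436°.

latitude -21.738°, longitude -138.436°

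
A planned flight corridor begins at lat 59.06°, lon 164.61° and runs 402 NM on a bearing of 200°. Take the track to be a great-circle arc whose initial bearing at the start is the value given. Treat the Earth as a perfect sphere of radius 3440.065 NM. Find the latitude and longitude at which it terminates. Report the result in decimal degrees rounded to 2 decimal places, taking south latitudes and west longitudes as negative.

Angular distance δ = d/R = 402 / 3440.065 = 0.116858 rad.
With φ₁ = 59.06° = 1.030791 rad and θ = 200° = 3.490659 rad:
Applying the spherical law of cosines for sides, sin φ₂ = sin φ₁ cos δ + cos φ₁ sin δ cos θ = 0.795527, so φ₂ = 52.71°.
For the longitude increment, Δλ = atan2( sin θ sin δ cos φ₁, cos δ − sin φ₁ sin φ₂ ) = atan2(-0.020502, 0.310852) = -3.77°.
λ₂ = 164.61° + -3.77° = 160.84°.

latitude 52.71°, longitude 160.84°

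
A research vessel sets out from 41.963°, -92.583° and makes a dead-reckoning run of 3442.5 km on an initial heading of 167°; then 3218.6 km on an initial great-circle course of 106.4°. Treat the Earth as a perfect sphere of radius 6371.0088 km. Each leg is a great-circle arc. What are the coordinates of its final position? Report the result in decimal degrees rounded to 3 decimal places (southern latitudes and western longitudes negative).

latitude 2.392°, longitude -58.109°

Apply the spherical direct solution leg by leg, carrying full precision between legs.
Leg 1: from (41.963°, -92.583°), δ = 3442.5/6371.0088 = 0.540338 rad, θ = 167° → φ = 11.577°, λ = -85.799°.
Leg 2: from (11.577°, -85.799°), δ = 3218.6/6371.0088 = 0.505195 rad, θ = 106.4° → φ = 2.392°, λ = -58.109°.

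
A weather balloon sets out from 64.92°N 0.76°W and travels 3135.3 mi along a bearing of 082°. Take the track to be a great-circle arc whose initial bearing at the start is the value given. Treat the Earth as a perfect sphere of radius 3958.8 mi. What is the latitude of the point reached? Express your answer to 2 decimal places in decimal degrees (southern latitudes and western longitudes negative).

The arc subtends δ = 3135.3/3958.8 = 0.791982 rad at the centre.
Start latitude φ₁ = 1.133068 rad; initial bearing θ = 1.431170 rad.
sin φ₂ = sin φ₁ cos δ + cos φ₁ sin δ cos θ = (0.905717)(0.702436) + (0.423883)(0.711747)(0.139173) = 0.678196
φ₂ = asin(0.678196) = 0.745305 rad = 42.70°.
For the longitude increment, Δλ = atan2( sin θ sin δ cos φ₁, cos δ − sin φ₁ sin φ₂ ) = atan2(0.298762, 0.088182) = 73.56°.
λ₂ = λ₁ + Δλ = 72.80°.

latitude 42.70°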